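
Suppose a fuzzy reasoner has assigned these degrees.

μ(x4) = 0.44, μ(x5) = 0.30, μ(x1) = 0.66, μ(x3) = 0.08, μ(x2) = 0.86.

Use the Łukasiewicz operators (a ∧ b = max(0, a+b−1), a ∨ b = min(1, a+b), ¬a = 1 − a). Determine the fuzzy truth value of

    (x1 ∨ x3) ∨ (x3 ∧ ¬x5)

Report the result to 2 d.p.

0.74

x1 ∨ x3 = min(1, a+b) on (0.66, 0.08) = 0.74
¬x5 = 1 − 0.30 = 0.70
x3 ∧ ¬x5 = max(0, a+b−1) on (0.08, 0.70) = 0.00
(x1 ∨ x3) ∨ (x3 ∧ ¬x5) = min(1, a+b) on (0.74, 0.00) = 0.74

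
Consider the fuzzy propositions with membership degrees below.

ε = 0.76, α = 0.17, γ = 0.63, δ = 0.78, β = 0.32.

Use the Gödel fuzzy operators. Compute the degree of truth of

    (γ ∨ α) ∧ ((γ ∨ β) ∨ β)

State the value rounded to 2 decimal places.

0.63

γ ∨ α = max(a, b) on (0.63, 0.17) = 0.63
γ ∨ β = max(a, b) on (0.63, 0.32) = 0.63
(γ ∨ β) ∨ β = max(a, b) on (0.63, 0.32) = 0.63
(γ ∨ α) ∧ ((γ ∨ β) ∨ β) = min(a, b) on (0.63, 0.63) = 0.63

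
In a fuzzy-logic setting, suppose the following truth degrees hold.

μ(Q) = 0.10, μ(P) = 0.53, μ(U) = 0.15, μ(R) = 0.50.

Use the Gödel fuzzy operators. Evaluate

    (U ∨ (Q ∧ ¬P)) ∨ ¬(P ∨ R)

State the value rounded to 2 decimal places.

¬P = 1 − 0.53 = 0.47
Q ∧ ¬P = min(a, b) on (0.10, 0.47) = 0.10
U ∨ (Q ∧ ¬P) = max(a, b) on (0.15, 0.10) = 0.15
P ∨ R = max(a, b) on (0.53, 0.50) = 0.53
¬(P ∨ R) = 1 − 0.53 = 0.47
(U ∨ (Q ∧ ¬P)) ∨ ¬(P ∨ R) = max(a, b) on (0.15, 0.47) = 0.47

0.47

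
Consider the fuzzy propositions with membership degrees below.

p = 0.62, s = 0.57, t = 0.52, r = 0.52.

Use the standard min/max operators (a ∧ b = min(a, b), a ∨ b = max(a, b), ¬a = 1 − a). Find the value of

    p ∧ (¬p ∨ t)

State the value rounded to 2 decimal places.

¬p = 1 − 0.62 = 0.38
¬p ∨ t = max(a, b) on (0.38, 0.52) = 0.52
p ∧ (¬p ∨ t) = min(a, b) on (0.62, 0.52) = 0.52

0.52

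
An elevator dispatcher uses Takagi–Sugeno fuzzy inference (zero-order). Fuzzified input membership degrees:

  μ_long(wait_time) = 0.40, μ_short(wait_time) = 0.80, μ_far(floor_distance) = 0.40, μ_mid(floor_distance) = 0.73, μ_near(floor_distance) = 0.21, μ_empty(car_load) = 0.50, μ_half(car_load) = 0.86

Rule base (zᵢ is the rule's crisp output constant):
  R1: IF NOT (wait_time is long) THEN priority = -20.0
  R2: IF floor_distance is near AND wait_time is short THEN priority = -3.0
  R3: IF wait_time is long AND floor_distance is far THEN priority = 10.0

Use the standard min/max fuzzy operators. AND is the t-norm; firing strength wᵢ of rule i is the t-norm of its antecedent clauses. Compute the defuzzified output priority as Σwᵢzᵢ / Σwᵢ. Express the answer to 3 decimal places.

R1 (z=-20.0): ¬long=1−0.40=0.60 → w = 0.60
R2 (z=-3.0): near=0.21, short=0.80; AND[min(a, b)] → w = 0.21
R3 (z=10.0): long=0.40, far=0.40; AND[min(a, b)] → w = 0.40
Weighted average = (0.60·-20.0 + 0.21·-3.0 + 0.40·10.0) / (0.60 + 0.21 + 0.40)
  = -8.6300 / 1.2100 = -7.132

-7.132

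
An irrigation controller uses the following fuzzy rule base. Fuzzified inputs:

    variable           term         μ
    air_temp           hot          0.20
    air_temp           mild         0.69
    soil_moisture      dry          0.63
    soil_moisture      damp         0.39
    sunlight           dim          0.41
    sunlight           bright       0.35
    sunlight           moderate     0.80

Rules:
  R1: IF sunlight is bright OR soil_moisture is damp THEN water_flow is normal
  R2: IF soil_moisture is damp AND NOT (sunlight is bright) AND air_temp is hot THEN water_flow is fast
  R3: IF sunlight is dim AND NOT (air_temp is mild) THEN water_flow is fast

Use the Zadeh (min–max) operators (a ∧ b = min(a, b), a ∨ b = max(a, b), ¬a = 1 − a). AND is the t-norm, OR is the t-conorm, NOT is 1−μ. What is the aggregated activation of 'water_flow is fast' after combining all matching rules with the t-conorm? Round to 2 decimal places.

R1: bright=0.35, damp=0.39; OR[max(a, b)] → w = 0.39
R2: damp=0.39, ¬bright=1−0.35=0.65, hot=0.20; AND[min(a, b)] → w = 0.20
R3: dim=0.41, ¬mild=1−0.69=0.31; AND[min(a, b)] → w = 0.31
Rules with consequent 'fast': {R2, R3} → strengths 0.20, 0.31
Aggregate via t-conorm [max(a, b)]: 0.31

0.31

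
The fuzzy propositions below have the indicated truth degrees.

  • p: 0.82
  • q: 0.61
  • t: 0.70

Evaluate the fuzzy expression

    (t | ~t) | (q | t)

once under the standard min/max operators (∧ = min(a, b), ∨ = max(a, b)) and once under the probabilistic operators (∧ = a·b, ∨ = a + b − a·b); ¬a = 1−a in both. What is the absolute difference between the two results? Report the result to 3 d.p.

Under standard min/max:
  ~t = 1 − 0.70 = 0.30
  t | ~t = max(a, b) on (0.70, 0.30) = 0.70
  q | t = max(a, b) on (0.61, 0.70) = 0.70
  (t | ~t) | (q | t) = max(a, b) on (0.70, 0.70) = 0.70
  → value = 0.7000
Under probabilistic:
  ~t = 1 − 0.7000 = 0.3000
  t | ~t = a + b − a·b on (0.7000, 0.3000) = 0.7900
  q | t = a + b − a·b on (0.6100, 0.7000) = 0.8830
  (t | ~t) | (q | t) = a + b − a·b on (0.7900, 0.8830) = 0.9754
  → value = 0.9754
|0.7000 − 0.9754| = 0.275

0.275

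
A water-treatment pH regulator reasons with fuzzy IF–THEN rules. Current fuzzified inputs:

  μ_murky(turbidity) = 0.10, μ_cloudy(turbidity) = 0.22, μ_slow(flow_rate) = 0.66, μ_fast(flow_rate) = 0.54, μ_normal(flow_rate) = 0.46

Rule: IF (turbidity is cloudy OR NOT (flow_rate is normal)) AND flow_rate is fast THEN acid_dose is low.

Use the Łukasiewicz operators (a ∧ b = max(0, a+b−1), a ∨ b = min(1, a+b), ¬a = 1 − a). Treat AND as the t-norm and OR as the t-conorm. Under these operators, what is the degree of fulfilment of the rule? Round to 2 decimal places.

0.30

firing strength: (cloudy=0.22 OR ¬normal=1−0.46=0.54) = 0.76; AND[max(0, a+b−1)] with fast=0.54 → w = 0.30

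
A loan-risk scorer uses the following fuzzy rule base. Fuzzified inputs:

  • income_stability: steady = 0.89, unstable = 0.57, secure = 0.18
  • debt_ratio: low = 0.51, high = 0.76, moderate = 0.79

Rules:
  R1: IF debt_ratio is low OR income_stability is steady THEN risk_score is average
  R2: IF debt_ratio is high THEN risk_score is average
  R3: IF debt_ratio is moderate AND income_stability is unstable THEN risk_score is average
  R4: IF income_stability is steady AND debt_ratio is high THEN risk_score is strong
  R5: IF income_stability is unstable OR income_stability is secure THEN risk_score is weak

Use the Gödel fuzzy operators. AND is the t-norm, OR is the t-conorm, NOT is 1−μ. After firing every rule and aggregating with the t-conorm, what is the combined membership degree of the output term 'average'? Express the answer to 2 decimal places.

0.89

R1: low=0.51, steady=0.89; OR[max(a, b)] → w = 0.89
R2: high=0.76 → w = 0.76
R3: moderate=0.79, unstable=0.57; AND[min(a, b)] → w = 0.57
R4: steady=0.89, high=0.76; AND[min(a, b)] → w = 0.76
R5: unstable=0.57, secure=0.18; OR[max(a, b)] → w = 0.57
Rules with consequent 'average': {R1, R2, R3} → strengths 0.89, 0.76, 0.57
Aggregate via t-conorm [max(a, b)]: 0.89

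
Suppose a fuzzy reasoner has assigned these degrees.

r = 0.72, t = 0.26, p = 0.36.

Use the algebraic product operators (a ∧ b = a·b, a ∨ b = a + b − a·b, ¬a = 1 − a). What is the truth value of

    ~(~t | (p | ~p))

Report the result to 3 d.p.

0.060

~t = 1 − 0.2600 = 0.7400
~p = 1 − 0.3600 = 0.6400
p | ~p = a + b − a·b on (0.3600, 0.6400) = 0.7696
~t | (p | ~p) = a + b − a·b on (0.7400, 0.7696) = 0.9401
~(~t | (p | ~p)) = 1 − 0.9401 = 0.0599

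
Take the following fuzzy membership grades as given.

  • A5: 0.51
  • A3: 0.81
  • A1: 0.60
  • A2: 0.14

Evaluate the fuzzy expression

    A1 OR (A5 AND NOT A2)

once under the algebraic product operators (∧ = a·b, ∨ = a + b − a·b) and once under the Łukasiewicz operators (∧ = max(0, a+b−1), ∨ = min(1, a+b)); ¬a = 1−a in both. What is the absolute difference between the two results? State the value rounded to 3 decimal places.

0.195

Under algebraic product:
  NOT A2 = 1 − 0.1400 = 0.8600
  A5 AND NOT A2 = a·b on (0.5100, 0.8600) = 0.4386
  A1 OR (A5 AND NOT A2) = a + b − a·b on (0.6000, 0.4386) = 0.7754
  → value = 0.7754
Under Łukasiewicz:
  NOT A2 = 1 − 0.14 = 0.86
  A5 AND NOT A2 = max(0, a+b−1) on (0.51, 0.86) = 0.37
  A1 OR (A5 AND NOT A2) = min(1, a+b) on (0.60, 0.37) = 0.97
  → value = 0.9700
|0.7754 − 0.9700| = 0.195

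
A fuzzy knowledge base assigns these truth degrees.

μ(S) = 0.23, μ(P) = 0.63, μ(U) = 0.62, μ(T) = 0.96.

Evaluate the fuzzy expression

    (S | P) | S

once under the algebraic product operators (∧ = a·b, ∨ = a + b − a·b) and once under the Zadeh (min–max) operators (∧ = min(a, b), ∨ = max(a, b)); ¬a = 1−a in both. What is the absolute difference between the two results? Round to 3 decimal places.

Under algebraic product:
  S | P = a + b − a·b on (0.2300, 0.6300) = 0.7151
  (S | P) | S = a + b − a·b on (0.7151, 0.2300) = 0.7806
  → value = 0.7806
Under Zadeh (min–max):
  S | P = max(a, b) on (0.23, 0.63) = 0.63
  (S | P) | S = max(a, b) on (0.63, 0.23) = 0.63
  → value = 0.6300
|0.7806 − 0.6300| = 0.151

0.151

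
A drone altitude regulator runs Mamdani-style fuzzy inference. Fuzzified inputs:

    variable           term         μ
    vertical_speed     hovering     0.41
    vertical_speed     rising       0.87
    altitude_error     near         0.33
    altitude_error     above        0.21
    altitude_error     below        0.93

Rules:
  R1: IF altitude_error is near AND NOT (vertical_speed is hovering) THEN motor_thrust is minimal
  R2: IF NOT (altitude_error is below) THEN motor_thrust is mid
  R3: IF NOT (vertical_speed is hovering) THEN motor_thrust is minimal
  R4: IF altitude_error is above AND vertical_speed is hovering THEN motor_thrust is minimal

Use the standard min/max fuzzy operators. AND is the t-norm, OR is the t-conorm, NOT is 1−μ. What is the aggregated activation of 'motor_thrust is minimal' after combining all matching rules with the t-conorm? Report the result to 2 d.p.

0.59

R1: near=0.33, ¬hovering=1−0.41=0.59; AND[min(a, b)] → w = 0.33
R2: ¬below=1−0.93=0.07 → w = 0.07
R3: ¬hovering=1−0.41=0.59 → w = 0.59
R4: above=0.21, hovering=0.41; AND[min(a, b)] → w = 0.21
Rules with consequent 'minimal': {R1, R3, R4} → strengths 0.33, 0.59, 0.21
Aggregate via t-conorm [max(a, b)]: 0.59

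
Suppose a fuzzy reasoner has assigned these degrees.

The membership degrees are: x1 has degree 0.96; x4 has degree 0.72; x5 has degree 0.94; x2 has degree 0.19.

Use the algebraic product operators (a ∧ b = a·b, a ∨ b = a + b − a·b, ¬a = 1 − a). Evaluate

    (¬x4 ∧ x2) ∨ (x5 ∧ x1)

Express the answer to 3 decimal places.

¬x4 = 1 − 0.7200 = 0.2800
¬x4 ∧ x2 = a·b on (0.2800, 0.1900) = 0.0532
x5 ∧ x1 = a·b on (0.9400, 0.9600) = 0.9024
(¬x4 ∧ x2) ∨ (x5 ∧ x1) = a + b − a·b on (0.0532, 0.9024) = 0.9076

0.908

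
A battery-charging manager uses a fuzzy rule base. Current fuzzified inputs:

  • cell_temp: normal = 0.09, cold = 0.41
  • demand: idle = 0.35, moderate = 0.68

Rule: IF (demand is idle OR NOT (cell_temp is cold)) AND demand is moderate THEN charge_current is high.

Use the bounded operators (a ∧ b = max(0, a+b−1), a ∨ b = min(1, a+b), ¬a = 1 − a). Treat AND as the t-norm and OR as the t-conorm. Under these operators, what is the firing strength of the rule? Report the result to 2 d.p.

0.62

firing strength: (idle=0.35 OR ¬cold=1−0.41=0.59) = 0.94; AND[max(0, a+b−1)] with moderate=0.68 → w = 0.62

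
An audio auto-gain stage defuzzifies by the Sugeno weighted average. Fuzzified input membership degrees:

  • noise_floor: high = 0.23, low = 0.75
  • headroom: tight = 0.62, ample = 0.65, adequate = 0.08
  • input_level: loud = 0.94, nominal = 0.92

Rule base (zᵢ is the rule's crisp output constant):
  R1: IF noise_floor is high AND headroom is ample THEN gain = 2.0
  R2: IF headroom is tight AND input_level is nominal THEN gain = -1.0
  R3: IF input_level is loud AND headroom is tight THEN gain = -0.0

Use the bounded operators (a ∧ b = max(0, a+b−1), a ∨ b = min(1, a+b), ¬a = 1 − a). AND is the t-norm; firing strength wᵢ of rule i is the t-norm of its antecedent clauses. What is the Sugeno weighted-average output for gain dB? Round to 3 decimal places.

-0.491

R1 (z=2.0): high=0.23, ample=0.65; AND[max(0, a+b−1)] → w = 0.00
R2 (z=-1.0): tight=0.62, nominal=0.92; AND[max(0, a+b−1)] → w = 0.54
R3 (z=-0.0): loud=0.94, tight=0.62; AND[max(0, a+b−1)] → w = 0.56
Weighted average = (0.00·2.0 + 0.54·-1.0 + 0.56·-0.0) / (0.00 + 0.54 + 0.56)
  = -0.5400 / 1.1000 = -0.491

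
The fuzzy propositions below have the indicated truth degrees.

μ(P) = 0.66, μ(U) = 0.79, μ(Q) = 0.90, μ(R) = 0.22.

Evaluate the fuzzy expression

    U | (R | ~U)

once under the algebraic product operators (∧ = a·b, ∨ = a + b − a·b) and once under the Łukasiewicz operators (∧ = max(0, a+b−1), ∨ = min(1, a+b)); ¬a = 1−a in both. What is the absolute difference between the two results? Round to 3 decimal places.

Under algebraic product:
  ~U = 1 − 0.7900 = 0.2100
  R | ~U = a + b − a·b on (0.2200, 0.2100) = 0.3838
  U | (R | ~U) = a + b − a·b on (0.7900, 0.3838) = 0.8706
  → value = 0.8706
Under Łukasiewicz:
  ~U = 1 − 0.79 = 0.21
  R | ~U = min(1, a+b) on (0.22, 0.21) = 0.43
  U | (R | ~U) = min(1, a+b) on (0.79, 0.43) = 1.00
  → value = 1.0000
|0.8706 − 1.0000| = 0.129

0.129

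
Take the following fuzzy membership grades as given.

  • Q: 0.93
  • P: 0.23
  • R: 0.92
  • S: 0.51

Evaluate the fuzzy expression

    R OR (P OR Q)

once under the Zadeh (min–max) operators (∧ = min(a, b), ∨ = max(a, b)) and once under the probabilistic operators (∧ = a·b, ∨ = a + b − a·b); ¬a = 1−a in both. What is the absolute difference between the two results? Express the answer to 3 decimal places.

Under Zadeh (min–max):
  P OR Q = max(a, b) on (0.23, 0.93) = 0.93
  R OR (P OR Q) = max(a, b) on (0.92, 0.93) = 0.93
  → value = 0.9300
Under probabilistic:
  P OR Q = a + b − a·b on (0.2300, 0.9300) = 0.9461
  R OR (P OR Q) = a + b − a·b on (0.9200, 0.9461) = 0.9957
  → value = 0.9957
|0.9300 − 0.9957| = 0.066

0.066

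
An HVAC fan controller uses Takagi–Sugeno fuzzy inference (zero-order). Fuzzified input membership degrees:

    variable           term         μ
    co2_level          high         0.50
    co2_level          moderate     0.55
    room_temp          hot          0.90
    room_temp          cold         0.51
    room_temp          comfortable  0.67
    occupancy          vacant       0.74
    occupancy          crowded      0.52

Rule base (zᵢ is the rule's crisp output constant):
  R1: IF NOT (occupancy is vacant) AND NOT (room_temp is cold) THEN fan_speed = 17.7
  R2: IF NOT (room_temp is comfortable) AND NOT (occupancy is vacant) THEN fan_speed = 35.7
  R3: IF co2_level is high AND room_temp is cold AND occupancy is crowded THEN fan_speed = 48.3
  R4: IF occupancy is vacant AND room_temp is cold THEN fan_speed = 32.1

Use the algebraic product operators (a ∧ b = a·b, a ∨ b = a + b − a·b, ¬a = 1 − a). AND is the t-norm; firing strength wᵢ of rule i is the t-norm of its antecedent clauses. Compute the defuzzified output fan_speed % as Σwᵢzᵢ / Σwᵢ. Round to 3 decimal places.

R1 (z=17.7): ¬vacant=1−0.74=0.26, ¬cold=1−0.51=0.49; AND[a·b] → w = 0.1274
R2 (z=35.7): ¬comfortable=1−0.67=0.33, ¬vacant=1−0.74=0.26; AND[a·b] → w = 0.0858
R3 (z=48.3): high=0.50, cold=0.51, crowded=0.52; AND[a·b] → w = 0.1326
R4 (z=32.1): vacant=0.74, cold=0.51; AND[a·b] → w = 0.3774
Weighted average = (0.1274·17.7 + 0.0858·35.7 + 0.1326·48.3 + 0.3774·32.1) / (0.1274 + 0.0858 + 0.1326 + 0.3774)
  = 23.8372 / 0.7232 = 32.961

32.961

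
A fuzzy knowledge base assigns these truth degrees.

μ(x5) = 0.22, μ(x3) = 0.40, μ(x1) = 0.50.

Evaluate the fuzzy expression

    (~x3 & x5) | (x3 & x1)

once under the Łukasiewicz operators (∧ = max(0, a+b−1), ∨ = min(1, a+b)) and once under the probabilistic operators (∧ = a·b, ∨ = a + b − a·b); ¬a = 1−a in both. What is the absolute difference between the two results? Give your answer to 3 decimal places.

Under Łukasiewicz:
  ~x3 = 1 − 0.40 = 0.60
  ~x3 & x5 = max(0, a+b−1) on (0.60, 0.22) = 0.00
  x3 & x1 = max(0, a+b−1) on (0.40, 0.50) = 0.00
  (~x3 & x5) | (x3 & x1) = min(1, a+b) on (0.00, 0.00) = 0.00
  → value = 0.0000
Under probabilistic:
  ~x3 = 1 − 0.4000 = 0.6000
  ~x3 & x5 = a·b on (0.6000, 0.2200) = 0.1320
  x3 & x1 = a·b on (0.4000, 0.5000) = 0.2000
  (~x3 & x5) | (x3 & x1) = a + b − a·b on (0.1320, 0.2000) = 0.3056
  → value = 0.3056
|0.0000 − 0.3056| = 0.306

0.306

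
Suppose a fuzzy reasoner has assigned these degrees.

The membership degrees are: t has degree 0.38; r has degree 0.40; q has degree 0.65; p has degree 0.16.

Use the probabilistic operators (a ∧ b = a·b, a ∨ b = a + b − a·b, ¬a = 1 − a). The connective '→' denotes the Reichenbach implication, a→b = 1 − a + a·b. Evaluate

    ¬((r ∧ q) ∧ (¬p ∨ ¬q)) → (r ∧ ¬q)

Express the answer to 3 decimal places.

r ∧ q = a·b on (0.4000, 0.6500) = 0.2600
¬p = 1 − 0.1600 = 0.8400
¬q = 1 − 0.6500 = 0.3500
¬p ∨ ¬q = a + b − a·b on (0.8400, 0.3500) = 0.8960
(r ∧ q) ∧ (¬p ∨ ¬q) = a·b on (0.2600, 0.8960) = 0.2330
¬((r ∧ q) ∧ (¬p ∨ ¬q)) = 1 − 0.2330 = 0.7670
¬q = 1 − 0.6500 = 0.3500
r ∧ ¬q = a·b on (0.4000, 0.3500) = 0.1400
¬((r ∧ q) ∧ (¬p ∨ ¬q)) → (r ∧ ¬q)  [Reichenbach: 1 − a + a·b] with a=0.7670, b=0.1400 → 0.3403

0.340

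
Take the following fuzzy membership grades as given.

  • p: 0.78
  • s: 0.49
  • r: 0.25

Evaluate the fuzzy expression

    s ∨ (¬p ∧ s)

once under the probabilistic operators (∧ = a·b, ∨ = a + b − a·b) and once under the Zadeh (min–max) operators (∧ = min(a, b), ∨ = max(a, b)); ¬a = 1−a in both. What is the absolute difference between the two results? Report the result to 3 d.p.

Under probabilistic:
  ¬p = 1 − 0.7800 = 0.2200
  ¬p ∧ s = a·b on (0.2200, 0.4900) = 0.1078
  s ∨ (¬p ∧ s) = a + b − a·b on (0.4900, 0.1078) = 0.5450
  → value = 0.5450
Under Zadeh (min–max):
  ¬p = 1 − 0.78 = 0.22
  ¬p ∧ s = min(a, b) on (0.22, 0.49) = 0.22
  s ∨ (¬p ∧ s) = max(a, b) on (0.49, 0.22) = 0.49
  → value = 0.4900
|0.5450 − 0.4900| = 0.055

0.055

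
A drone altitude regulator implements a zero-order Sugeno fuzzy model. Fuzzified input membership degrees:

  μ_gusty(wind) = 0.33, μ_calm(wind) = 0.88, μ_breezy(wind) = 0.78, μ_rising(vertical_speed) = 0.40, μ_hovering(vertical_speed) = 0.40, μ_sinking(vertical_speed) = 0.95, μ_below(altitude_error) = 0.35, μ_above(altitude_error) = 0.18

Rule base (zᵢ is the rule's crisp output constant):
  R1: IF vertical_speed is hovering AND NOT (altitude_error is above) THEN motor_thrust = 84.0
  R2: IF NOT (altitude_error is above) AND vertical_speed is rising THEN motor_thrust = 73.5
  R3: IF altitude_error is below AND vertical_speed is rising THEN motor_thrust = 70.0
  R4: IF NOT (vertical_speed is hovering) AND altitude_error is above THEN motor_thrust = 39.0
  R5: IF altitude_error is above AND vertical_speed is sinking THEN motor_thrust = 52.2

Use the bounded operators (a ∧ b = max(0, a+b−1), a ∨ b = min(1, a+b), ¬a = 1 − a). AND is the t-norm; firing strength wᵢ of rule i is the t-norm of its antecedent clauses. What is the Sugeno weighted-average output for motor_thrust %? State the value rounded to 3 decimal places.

R1 (z=84.0): hovering=0.40, ¬above=1−0.18=0.82; AND[max(0, a+b−1)] → w = 0.22
R2 (z=73.5): ¬above=1−0.18=0.82, rising=0.40; AND[max(0, a+b−1)] → w = 0.22
R3 (z=70.0): below=0.35, rising=0.40; AND[max(0, a+b−1)] → w = 0.00
R4 (z=39.0): ¬hovering=1−0.40=0.60, above=0.18; AND[max(0, a+b−1)] → w = 0.00
R5 (z=52.2): above=0.18, sinking=0.95; AND[max(0, a+b−1)] → w = 0.13
Weighted average = (0.22·84.0 + 0.22·73.5 + 0.00·70.0 + 0.00·39.0 + 0.13·52.2) / (0.22 + 0.22 + 0.00 + 0.00 + 0.13)
  = 41.4360 / 0.5700 = 72.695

72.695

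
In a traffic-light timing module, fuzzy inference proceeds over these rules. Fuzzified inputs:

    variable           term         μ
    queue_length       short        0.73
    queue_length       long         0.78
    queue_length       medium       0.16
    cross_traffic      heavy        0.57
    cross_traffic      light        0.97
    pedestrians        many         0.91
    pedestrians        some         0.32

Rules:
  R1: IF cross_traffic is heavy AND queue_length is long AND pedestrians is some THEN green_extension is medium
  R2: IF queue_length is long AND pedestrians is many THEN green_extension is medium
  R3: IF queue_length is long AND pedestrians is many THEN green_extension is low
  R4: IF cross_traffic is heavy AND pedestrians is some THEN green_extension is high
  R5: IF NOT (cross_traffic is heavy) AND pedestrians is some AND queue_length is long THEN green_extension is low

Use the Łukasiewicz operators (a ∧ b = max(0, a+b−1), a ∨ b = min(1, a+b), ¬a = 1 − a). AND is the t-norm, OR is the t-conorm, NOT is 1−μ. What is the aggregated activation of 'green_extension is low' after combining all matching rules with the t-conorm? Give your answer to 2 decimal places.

0.69

R1: heavy=0.57, long=0.78, some=0.32; AND[max(0, a+b−1)] → w = 0.00
R2: long=0.78, many=0.91; AND[max(0, a+b−1)] → w = 0.69
R3: long=0.78, many=0.91; AND[max(0, a+b−1)] → w = 0.69
R4: heavy=0.57, some=0.32; AND[max(0, a+b−1)] → w = 0.00
R5: ¬heavy=1−0.57=0.43, some=0.32, long=0.78; AND[max(0, a+b−1)] → w = 0.00
Rules with consequent 'low': {R3, R5} → strengths 0.69, 0.00
Aggregate via t-conorm [min(1, a+b)]: 0.69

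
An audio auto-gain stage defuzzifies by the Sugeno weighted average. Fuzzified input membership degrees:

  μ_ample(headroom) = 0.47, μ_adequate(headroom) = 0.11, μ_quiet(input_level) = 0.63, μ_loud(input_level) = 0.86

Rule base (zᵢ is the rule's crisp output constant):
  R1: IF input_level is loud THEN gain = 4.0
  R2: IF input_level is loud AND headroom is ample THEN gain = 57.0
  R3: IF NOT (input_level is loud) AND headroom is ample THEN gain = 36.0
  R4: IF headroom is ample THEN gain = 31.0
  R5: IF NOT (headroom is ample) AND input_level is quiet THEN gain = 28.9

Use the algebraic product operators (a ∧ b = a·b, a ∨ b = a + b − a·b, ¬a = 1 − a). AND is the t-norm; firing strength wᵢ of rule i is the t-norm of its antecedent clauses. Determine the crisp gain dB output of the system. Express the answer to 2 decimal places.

R1 (z=4.0): loud=0.86 → w = 0.8600
R2 (z=57.0): loud=0.86, ample=0.47; AND[a·b] → w = 0.4042
R3 (z=36.0): ¬loud=1−0.86=0.14, ample=0.47; AND[a·b] → w = 0.0658
R4 (z=31.0): ample=0.47 → w = 0.4700
R5 (z=28.9): ¬ample=1−0.47=0.53, quiet=0.63; AND[a·b] → w = 0.3339
Weighted average = (0.8600·4.0 + 0.4042·57.0 + 0.0658·36.0 + 0.4700·31.0 + 0.3339·28.9) / (0.8600 + 0.4042 + 0.0658 + 0.4700 + 0.3339)
  = 53.0679 / 2.1339 = 24.87

24.87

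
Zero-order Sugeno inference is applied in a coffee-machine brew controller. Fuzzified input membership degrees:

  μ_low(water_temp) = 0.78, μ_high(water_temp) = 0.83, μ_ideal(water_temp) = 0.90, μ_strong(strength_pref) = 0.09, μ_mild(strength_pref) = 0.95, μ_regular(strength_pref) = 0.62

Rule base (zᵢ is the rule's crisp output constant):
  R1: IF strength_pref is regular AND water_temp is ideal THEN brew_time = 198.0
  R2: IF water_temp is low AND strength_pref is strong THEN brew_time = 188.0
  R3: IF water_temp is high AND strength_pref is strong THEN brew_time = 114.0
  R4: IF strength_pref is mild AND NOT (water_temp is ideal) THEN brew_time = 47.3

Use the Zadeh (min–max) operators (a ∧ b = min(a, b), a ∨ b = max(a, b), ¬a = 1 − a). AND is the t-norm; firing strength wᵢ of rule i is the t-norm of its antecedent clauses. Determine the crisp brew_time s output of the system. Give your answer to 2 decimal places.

R1 (z=198.0): regular=0.62, ideal=0.90; AND[min(a, b)] → w = 0.62
R2 (z=188.0): low=0.78, strong=0.09; AND[min(a, b)] → w = 0.09
R3 (z=114.0): high=0.83, strong=0.09; AND[min(a, b)] → w = 0.09
R4 (z=47.3): mild=0.95, ¬ideal=1−0.90=0.10; AND[min(a, b)] → w = 0.10
Weighted average = (0.62·198.0 + 0.09·188.0 + 0.09·114.0 + 0.10·47.3) / (0.62 + 0.09 + 0.09 + 0.10)
  = 154.6700 / 0.9000 = 171.86

171.86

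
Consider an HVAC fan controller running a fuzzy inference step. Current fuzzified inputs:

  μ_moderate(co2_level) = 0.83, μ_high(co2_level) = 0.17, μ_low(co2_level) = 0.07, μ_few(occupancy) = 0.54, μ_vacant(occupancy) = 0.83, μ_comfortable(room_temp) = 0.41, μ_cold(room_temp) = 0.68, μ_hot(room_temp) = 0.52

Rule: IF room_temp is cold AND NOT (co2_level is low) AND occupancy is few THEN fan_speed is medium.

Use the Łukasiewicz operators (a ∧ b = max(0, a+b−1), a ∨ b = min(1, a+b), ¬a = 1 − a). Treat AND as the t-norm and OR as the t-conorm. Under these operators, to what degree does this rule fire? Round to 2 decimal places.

firing strength: cold=0.68, ¬low=1−0.07=0.93, few=0.54; AND[max(0, a+b−1)] → w = 0.15

0.15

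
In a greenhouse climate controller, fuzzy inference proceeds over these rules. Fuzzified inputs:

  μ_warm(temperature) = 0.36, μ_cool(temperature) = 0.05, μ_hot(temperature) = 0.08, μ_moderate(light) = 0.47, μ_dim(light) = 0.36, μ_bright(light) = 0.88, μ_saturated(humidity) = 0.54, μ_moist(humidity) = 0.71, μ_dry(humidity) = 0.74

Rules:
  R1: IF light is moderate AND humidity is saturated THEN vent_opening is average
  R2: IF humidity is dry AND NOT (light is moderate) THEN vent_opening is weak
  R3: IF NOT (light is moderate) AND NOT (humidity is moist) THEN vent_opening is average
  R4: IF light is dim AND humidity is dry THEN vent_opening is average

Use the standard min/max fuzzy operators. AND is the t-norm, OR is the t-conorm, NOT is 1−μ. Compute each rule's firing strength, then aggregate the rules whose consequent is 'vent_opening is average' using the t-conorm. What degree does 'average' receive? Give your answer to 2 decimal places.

R1: moderate=0.47, saturated=0.54; AND[min(a, b)] → w = 0.47
R2: dry=0.74, ¬moderate=1−0.47=0.53; AND[min(a, b)] → w = 0.53
R3: ¬moderate=1−0.47=0.53, ¬moist=1−0.71=0.29; AND[min(a, b)] → w = 0.29
R4: dim=0.36, dry=0.74; AND[min(a, b)] → w = 0.36
Rules with consequent 'average': {R1, R3, R4} → strengths 0.47, 0.29, 0.36
Aggregate via t-conorm [max(a, b)]: 0.47

0.47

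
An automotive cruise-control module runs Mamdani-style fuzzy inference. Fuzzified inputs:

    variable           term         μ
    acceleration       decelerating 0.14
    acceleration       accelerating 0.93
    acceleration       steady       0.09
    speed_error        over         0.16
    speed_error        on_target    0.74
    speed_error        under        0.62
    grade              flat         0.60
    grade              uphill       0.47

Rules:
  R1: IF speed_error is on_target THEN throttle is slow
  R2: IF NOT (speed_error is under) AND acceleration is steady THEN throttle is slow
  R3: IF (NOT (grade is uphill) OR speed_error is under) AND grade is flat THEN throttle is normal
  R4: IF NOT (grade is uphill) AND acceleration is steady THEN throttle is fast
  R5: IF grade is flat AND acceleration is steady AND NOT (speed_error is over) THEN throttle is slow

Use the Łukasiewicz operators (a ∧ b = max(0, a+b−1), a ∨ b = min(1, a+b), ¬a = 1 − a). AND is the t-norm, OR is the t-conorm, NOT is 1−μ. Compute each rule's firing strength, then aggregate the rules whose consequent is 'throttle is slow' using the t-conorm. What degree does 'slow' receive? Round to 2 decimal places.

0.74

R1: on_target=0.74 → w = 0.74
R2: ¬under=1−0.62=0.38, steady=0.09; AND[max(0, a+b−1)] → w = 0.00
R3: (¬uphill=1−0.47=0.53 OR under=0.62) = 1.00; AND[max(0, a+b−1)] with flat=0.60 → w = 0.60
R4: ¬uphill=1−0.47=0.53, steady=0.09; AND[max(0, a+b−1)] → w = 0.00
R5: flat=0.60, steady=0.09, ¬over=1−0.16=0.84; AND[max(0, a+b−1)] → w = 0.00
Rules with consequent 'slow': {R1, R2, R5} → strengths 0.74, 0.00, 0.00
Aggregate via t-conorm [min(1, a+b)]: 0.74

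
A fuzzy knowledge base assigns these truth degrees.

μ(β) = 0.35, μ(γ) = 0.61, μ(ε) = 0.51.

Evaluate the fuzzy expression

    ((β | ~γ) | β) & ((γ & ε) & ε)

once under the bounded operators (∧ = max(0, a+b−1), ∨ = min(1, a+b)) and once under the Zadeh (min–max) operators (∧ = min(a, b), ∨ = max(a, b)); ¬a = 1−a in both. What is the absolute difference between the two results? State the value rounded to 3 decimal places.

Under bounded:
  ~γ = 1 − 0.61 = 0.39
  β | ~γ = min(1, a+b) on (0.35, 0.39) = 0.74
  (β | ~γ) | β = min(1, a+b) on (0.74, 0.35) = 1.00
  γ & ε = max(0, a+b−1) on (0.61, 0.51) = 0.12
  (γ & ε) & ε = max(0, a+b−1) on (0.12, 0.51) = 0.00
  ((β | ~γ) | β) & ((γ & ε) & ε) = max(0, a+b−1) on (1.00, 0.00) = 0.00
  → value = 0.0000
Under Zadeh (min–max):
  ~γ = 1 − 0.61 = 0.39
  β | ~γ = max(a, b) on (0.35, 0.39) = 0.39
  (β | ~γ) | β = max(a, b) on (0.39, 0.35) = 0.39
  γ & ε = min(a, b) on (0.61, 0.51) = 0.51
  (γ & ε) & ε = min(a, b) on (0.51, 0.51) = 0.51
  ((β | ~γ) | β) & ((γ & ε) & ε) = min(a, b) on (0.39, 0.51) = 0.39
  → value = 0.3900
|0.0000 − 0.3900| = 0.390

0.390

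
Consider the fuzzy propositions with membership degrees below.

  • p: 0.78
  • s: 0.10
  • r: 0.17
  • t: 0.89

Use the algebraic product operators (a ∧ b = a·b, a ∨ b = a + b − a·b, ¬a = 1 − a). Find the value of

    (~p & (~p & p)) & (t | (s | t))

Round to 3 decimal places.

~p = 1 − 0.7800 = 0.2200
~p = 1 − 0.7800 = 0.2200
~p & p = a·b on (0.2200, 0.7800) = 0.1716
~p & (~p & p) = a·b on (0.2200, 0.1716) = 0.0378
s | t = a + b − a·b on (0.1000, 0.8900) = 0.9010
t | (s | t) = a + b − a·b on (0.8900, 0.9010) = 0.9891
(~p & (~p & p)) & (t | (s | t)) = a·b on (0.0378, 0.9891) = 0.0373

0.037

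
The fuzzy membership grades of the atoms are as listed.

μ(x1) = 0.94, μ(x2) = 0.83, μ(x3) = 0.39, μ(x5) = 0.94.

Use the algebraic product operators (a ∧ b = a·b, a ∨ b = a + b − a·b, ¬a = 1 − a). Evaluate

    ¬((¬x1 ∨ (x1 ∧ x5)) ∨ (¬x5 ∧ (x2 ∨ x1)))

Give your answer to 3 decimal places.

0.103

¬x1 = 1 − 0.9400 = 0.0600
x1 ∧ x5 = a·b on (0.9400, 0.9400) = 0.8836
¬x1 ∨ (x1 ∧ x5) = a + b − a·b on (0.0600, 0.8836) = 0.8906
¬x5 = 1 − 0.9400 = 0.0600
x2 ∨ x1 = a + b − a·b on (0.8300, 0.9400) = 0.9898
¬x5 ∧ (x2 ∨ x1) = a·b on (0.0600, 0.9898) = 0.0594
(¬x1 ∨ (x1 ∧ x5)) ∨ (¬x5 ∧ (x2 ∨ x1)) = a + b − a·b on (0.8906, 0.0594) = 0.8971
¬((¬x1 ∨ (x1 ∧ x5)) ∨ (¬x5 ∧ (x2 ∨ x1))) = 1 − 0.8971 = 0.1029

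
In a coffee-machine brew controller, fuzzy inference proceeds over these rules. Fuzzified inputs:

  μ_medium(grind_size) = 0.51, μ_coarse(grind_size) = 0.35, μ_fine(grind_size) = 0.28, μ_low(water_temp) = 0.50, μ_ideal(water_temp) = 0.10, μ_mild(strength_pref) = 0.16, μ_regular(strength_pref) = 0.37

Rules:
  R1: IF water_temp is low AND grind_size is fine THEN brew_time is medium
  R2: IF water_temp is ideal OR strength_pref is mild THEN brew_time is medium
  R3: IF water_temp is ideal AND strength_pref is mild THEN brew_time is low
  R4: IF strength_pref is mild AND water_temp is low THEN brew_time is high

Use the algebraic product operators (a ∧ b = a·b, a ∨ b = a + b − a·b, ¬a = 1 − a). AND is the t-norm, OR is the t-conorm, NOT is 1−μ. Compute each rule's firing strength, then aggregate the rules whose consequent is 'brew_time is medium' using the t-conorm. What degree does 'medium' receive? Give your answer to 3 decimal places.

0.350

R1: low=0.50, fine=0.28; AND[a·b] → w = 0.1400
R2: ideal=0.10, mild=0.16; OR[a + b − a·b] → w = 0.2440
R3: ideal=0.10, mild=0.16; AND[a·b] → w = 0.0160
R4: mild=0.16, low=0.50; AND[a·b] → w = 0.0800
Rules with consequent 'medium': {R1, R2} → strengths 0.1400, 0.2440
Aggregate via t-conorm [a + b − a·b]: 0.3498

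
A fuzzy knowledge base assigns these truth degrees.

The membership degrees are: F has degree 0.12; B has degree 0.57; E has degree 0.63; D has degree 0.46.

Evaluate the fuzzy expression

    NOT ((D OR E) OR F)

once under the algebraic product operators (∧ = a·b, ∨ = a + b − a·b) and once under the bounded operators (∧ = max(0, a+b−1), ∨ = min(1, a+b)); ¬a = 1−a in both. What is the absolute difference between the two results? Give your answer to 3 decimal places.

Under algebraic product:
  D OR E = a + b − a·b on (0.4600, 0.6300) = 0.8002
  (D OR E) OR F = a + b − a·b on (0.8002, 0.1200) = 0.8242
  NOT ((D OR E) OR F) = 1 − 0.8242 = 0.1758
  → value = 0.1758
Under bounded:
  D OR E = min(1, a+b) on (0.46, 0.63) = 1.00
  (D OR E) OR F = min(1, a+b) on (1.00, 0.12) = 1.00
  NOT ((D OR E) OR F) = 1 − 1.00 = 0.00
  → value = 0.0000
|0.1758 − 0.0000| = 0.176

0.176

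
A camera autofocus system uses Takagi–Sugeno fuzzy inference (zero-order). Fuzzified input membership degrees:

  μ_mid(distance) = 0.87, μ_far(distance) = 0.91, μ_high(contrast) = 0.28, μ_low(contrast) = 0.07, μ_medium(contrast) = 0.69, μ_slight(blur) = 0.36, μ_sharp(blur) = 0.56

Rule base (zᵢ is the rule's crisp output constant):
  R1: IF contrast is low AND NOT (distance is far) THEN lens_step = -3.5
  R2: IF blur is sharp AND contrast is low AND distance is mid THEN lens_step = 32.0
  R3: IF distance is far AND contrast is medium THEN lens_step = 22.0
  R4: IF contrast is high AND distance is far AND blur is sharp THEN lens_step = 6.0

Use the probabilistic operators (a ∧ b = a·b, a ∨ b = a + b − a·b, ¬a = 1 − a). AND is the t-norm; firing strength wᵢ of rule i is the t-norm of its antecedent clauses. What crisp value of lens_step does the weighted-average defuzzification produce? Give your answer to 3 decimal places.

R1 (z=-3.5): low=0.07, ¬far=1−0.91=0.09; AND[a·b] → w = 0.0063
R2 (z=32.0): sharp=0.56, low=0.07, mid=0.87; AND[a·b] → w = 0.0341
R3 (z=22.0): far=0.91, medium=0.69; AND[a·b] → w = 0.6279
R4 (z=6.0): high=0.28, far=0.91, sharp=0.56; AND[a·b] → w = 0.1427
Weighted average = (0.0063·-3.5 + 0.0341·32.0 + 0.6279·22.0 + 0.1427·6.0) / (0.0063 + 0.0341 + 0.6279 + 0.1427)
  = 15.7392 / 0.8110 = 19.407

19.407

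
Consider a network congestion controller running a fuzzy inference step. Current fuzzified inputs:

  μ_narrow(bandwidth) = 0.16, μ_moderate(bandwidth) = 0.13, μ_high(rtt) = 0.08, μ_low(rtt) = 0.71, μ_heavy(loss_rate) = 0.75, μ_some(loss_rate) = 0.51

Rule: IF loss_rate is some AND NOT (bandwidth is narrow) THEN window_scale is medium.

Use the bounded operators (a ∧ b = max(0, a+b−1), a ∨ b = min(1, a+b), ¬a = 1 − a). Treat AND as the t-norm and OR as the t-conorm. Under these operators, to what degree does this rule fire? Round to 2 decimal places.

0.35

firing strength: some=0.51, ¬narrow=1−0.16=0.84; AND[max(0, a+b−1)] → w = 0.35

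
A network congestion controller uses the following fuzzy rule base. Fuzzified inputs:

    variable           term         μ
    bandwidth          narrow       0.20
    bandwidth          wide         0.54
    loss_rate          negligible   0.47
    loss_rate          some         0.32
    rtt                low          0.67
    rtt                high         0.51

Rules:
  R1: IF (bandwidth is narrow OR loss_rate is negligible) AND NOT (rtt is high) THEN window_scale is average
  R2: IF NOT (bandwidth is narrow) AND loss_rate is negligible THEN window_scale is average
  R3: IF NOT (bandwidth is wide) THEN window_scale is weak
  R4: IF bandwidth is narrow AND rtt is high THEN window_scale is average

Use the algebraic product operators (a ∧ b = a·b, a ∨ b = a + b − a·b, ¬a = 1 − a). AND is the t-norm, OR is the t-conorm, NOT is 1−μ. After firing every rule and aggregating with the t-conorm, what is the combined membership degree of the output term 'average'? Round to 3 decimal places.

R1: (narrow=0.20 OR negligible=0.47) = 0.5760; AND[a·b] with ¬high=1−0.51=0.49 → w = 0.2822
R2: ¬narrow=1−0.20=0.80, negligible=0.47; AND[a·b] → w = 0.3760
R3: ¬wide=1−0.54=0.46 → w = 0.4600
R4: narrow=0.20, high=0.51; AND[a·b] → w = 0.1020
Rules with consequent 'average': {R1, R2, R4} → strengths 0.2822, 0.3760, 0.1020
Aggregate via t-conorm [a + b − a·b]: 0.5978

0.598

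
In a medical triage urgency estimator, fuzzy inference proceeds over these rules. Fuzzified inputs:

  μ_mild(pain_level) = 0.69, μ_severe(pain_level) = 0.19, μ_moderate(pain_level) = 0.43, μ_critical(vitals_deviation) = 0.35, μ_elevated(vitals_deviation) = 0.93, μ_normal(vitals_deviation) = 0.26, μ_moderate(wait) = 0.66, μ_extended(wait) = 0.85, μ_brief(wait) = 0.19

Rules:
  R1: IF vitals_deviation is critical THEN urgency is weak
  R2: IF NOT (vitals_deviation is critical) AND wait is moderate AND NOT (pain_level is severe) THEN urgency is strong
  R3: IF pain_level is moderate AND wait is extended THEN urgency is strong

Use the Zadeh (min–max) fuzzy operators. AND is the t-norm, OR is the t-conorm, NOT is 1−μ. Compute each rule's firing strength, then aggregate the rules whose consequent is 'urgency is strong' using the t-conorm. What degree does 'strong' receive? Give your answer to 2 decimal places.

0.65

R1: critical=0.35 → w = 0.35
R2: ¬critical=1−0.35=0.65, moderate=0.66, ¬severe=1−0.19=0.81; AND[min(a, b)] → w = 0.65
R3: moderate=0.43, extended=0.85; AND[min(a, b)] → w = 0.43
Rules with consequent 'strong': {R2, R3} → strengths 0.65, 0.43
Aggregate via t-conorm [max(a, b)]: 0.65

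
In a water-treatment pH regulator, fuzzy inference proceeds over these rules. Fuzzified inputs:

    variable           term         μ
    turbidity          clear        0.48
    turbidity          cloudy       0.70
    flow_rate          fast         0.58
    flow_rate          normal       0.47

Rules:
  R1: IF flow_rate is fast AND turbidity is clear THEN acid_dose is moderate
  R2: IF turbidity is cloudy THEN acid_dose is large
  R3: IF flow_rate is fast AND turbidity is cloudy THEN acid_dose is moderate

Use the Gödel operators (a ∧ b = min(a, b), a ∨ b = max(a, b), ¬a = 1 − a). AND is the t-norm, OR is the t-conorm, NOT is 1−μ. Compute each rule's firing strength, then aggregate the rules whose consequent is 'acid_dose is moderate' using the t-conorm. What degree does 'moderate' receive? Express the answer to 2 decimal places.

0.58

R1: fast=0.58, clear=0.48; AND[min(a, b)] → w = 0.48
R2: cloudy=0.70 → w = 0.70
R3: fast=0.58, cloudy=0.70; AND[min(a, b)] → w = 0.58
Rules with consequent 'moderate': {R1, R3} → strengths 0.48, 0.58
Aggregate via t-conorm [max(a, b)]: 0.58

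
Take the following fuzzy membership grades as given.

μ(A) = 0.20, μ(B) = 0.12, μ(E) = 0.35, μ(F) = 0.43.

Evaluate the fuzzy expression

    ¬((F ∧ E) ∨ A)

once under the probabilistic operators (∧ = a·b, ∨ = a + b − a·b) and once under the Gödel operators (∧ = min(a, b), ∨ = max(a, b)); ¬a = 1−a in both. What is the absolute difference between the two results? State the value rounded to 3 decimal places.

0.030

Under probabilistic:
  F ∧ E = a·b on (0.4300, 0.3500) = 0.1505
  (F ∧ E) ∨ A = a + b − a·b on (0.1505, 0.2000) = 0.3204
  ¬((F ∧ E) ∨ A) = 1 − 0.3204 = 0.6796
  → value = 0.6796
Under Gödel:
  F ∧ E = min(a, b) on (0.43, 0.35) = 0.35
  (F ∧ E) ∨ A = max(a, b) on (0.35, 0.20) = 0.35
  ¬((F ∧ E) ∨ A) = 1 − 0.35 = 0.65
  → value = 0.6500
|0.6796 − 0.6500| = 0.030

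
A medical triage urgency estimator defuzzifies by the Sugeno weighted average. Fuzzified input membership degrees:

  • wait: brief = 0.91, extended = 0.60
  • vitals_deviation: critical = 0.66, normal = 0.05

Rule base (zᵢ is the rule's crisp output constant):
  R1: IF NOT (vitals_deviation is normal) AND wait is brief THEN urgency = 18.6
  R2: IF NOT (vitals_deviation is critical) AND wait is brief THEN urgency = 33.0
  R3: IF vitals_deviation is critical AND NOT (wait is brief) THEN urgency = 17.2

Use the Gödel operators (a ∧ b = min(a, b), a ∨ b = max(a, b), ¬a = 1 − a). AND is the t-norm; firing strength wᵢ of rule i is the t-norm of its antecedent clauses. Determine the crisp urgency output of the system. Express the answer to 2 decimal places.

R1 (z=18.6): ¬normal=1−0.05=0.95, brief=0.91; AND[min(a, b)] → w = 0.91
R2 (z=33.0): ¬critical=1−0.66=0.34, brief=0.91; AND[min(a, b)] → w = 0.34
R3 (z=17.2): critical=0.66, ¬brief=1−0.91=0.09; AND[min(a, b)] → w = 0.09
Weighted average = (0.91·18.6 + 0.34·33.0 + 0.09·17.2) / (0.91 + 0.34 + 0.09)
  = 29.6940 / 1.3400 = 22.16

22.16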